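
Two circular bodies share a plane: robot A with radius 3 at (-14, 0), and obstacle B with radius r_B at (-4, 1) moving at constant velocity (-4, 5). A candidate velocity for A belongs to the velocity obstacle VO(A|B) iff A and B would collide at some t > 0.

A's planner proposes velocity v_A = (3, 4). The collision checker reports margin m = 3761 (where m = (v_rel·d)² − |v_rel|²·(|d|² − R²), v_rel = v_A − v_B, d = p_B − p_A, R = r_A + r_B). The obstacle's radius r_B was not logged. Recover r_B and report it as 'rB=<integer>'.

m = 3761
d = (10, 1);  v_rel = (7, -1),  |v_rel|² = 50
v_rel×d = (7)·(1) − (-1)·(10) = 17
since m = R²·50 − 17²:  R² = (289 + 3761) / 50 = 81
R = √81 = 9  ⇒  r_B = 9 − 3 = 6

rB=6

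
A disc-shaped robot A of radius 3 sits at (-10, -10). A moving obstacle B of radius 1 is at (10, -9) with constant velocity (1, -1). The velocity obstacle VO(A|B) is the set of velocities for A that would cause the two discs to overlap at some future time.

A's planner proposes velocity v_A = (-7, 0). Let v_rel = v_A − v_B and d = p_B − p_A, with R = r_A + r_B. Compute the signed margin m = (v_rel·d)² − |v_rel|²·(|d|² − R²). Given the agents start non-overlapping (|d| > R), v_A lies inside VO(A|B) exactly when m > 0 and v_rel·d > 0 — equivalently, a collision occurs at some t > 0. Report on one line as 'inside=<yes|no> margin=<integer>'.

d = (20, 1),  |d|² = 401;  R = 3+1 = 4,  c = 401−4² = 385
v_rel = (-8, 1),  |v_rel|² = 65;  v_rel·d = (-8)·(20) + (1)·(1) = -159
65·t² + 318·t + 385 = 0  ⇒  m = (-159)² − 65·385 = 256
m = 256 > 0,  v_rel·d = -159 < 0  ⇒  outside

inside=no margin=256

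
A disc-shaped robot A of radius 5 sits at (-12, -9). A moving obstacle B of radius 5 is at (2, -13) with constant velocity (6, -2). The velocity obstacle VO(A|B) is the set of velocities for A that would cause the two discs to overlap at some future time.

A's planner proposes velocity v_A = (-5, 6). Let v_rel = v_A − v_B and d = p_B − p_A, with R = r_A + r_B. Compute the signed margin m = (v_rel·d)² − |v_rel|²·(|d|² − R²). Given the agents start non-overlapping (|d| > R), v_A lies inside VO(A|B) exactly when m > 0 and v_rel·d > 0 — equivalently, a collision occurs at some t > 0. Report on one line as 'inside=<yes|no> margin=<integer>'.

d = (14, -4),  |d|² = 212;  R = 5+5 = 10,  c = 212−10² = 112
v_rel = (-11, 8),  |v_rel|² = 185;  v_rel·d = (-11)·(14) + (8)·(-4) = -186
185·t² + 372·t + 112 = 0  ⇒  m = (-186)² − 185·112 = 13876
m = 13876 > 0,  v_rel·d = -186 < 0  ⇒  outside

inside=no margin=13876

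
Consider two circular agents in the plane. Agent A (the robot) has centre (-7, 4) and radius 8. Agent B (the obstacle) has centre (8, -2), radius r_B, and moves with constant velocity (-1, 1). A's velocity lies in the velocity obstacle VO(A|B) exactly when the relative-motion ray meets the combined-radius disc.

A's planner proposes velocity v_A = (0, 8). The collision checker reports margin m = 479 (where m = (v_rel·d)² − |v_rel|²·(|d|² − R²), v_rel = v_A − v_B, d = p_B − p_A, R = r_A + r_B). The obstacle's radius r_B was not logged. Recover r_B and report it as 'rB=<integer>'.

m = 479
d = (15, -6);  v_rel = (1, 7),  |v_rel|² = 50
v_rel×d = (1)·(-6) − (7)·(15) = -111
since m = R²·50 − (-111)²:  R² = (12321 + 479) / 50 = 256
R = √256 = 16  ⇒  r_B = 16 − 8 = 8

rB=8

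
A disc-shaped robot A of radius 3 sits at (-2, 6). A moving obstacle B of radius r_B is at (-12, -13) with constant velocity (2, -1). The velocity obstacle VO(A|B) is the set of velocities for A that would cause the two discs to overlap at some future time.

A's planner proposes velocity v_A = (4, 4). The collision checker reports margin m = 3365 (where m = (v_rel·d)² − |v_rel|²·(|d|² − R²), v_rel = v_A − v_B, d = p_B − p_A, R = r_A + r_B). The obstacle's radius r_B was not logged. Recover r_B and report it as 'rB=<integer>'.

m = 3365
d = (-10, -19);  v_rel = (2, 5),  |v_rel|² = 29
v_rel×d = (2)·(-19) − (5)·(-10) = 12
since m = R²·29 − 12²:  R² = (144 + 3365) / 29 = 121
R = √121 = 11  ⇒  r_B = 11 − 3 = 8

rB=8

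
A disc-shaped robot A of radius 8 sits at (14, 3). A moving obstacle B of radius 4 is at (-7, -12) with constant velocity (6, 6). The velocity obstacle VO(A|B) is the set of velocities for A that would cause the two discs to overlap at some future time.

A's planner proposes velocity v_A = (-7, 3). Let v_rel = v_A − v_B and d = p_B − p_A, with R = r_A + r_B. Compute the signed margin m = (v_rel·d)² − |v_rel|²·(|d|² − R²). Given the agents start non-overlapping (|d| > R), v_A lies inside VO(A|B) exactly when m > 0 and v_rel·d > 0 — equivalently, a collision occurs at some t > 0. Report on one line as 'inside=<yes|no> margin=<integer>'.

d = (-21, -15),  |d|² = 666;  R = 8+4 = 12,  c = 666−12² = 522
v_rel = (-13, -3),  |v_rel|² = 178;  v_rel·d = (-13)·(-21) + (-3)·(-15) = 318
178·t² − 636·t + 522 = 0  ⇒  m = 318² − 178·522 = 8208
m = 8208 > 0,  v_rel·d = 318 > 0  ⇒  inside

inside=yes margin=8208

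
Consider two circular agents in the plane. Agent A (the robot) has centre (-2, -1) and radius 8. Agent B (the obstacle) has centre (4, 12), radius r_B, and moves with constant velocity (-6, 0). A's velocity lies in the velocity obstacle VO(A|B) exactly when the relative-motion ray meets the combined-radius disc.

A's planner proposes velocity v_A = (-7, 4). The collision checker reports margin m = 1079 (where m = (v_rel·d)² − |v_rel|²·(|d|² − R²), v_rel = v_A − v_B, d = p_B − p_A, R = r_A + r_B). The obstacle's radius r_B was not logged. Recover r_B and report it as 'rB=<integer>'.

m = 1079
d = (6, 13);  v_rel = (-1, 4),  |v_rel|² = 17
v_rel×d = (-1)·(13) − (4)·(6) = -37
since m = R²·17 − (-37)²:  R² = (1369 + 1079) / 17 = 144
R = √144 = 12  ⇒  r_B = 12 − 8 = 4

rB=4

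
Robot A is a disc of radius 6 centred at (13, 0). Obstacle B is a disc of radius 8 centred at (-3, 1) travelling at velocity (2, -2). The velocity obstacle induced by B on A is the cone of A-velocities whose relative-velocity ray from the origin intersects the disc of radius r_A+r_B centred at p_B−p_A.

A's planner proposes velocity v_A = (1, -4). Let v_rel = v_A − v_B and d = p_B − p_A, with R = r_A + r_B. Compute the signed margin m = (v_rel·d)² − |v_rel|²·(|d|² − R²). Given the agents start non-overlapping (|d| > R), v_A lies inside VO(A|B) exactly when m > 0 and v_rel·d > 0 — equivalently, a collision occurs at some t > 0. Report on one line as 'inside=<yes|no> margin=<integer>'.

d = (-16, 1),  |d|² = 257;  R = 6+8 = 14,  c = 257−14² = 61
v_rel = (-1, -2),  |v_rel|² = 5;  v_rel·d = (-1)·(-16) + (-2)·(1) = 14
5·t² − 28·t + 61 = 0  ⇒  m = 14² − 5·61 = -109
m = -109 < 0,  v_rel·d = 14 > 0  ⇒  outside

inside=no margin=-109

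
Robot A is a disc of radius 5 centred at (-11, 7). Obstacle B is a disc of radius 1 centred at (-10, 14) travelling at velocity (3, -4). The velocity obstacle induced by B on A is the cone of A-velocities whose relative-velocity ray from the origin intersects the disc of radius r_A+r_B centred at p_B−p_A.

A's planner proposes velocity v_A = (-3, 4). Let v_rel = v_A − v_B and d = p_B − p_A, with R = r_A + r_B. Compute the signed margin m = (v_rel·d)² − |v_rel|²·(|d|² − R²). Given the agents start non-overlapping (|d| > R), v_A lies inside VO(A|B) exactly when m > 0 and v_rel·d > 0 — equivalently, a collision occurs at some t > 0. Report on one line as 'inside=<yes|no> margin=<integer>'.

d = (1, 7),  |d|² = 50;  R = 5+1 = 6,  c = 50−6² = 14
v_rel = (-6, 8),  |v_rel|² = 100;  v_rel·d = (-6)·(1) + (8)·(7) = 50
100·t² − 100·t + 14 = 0  ⇒  m = 50² − 100·14 = 1100
m = 1100 > 0,  v_rel·d = 50 > 0  ⇒  inside

inside=yes margin=1100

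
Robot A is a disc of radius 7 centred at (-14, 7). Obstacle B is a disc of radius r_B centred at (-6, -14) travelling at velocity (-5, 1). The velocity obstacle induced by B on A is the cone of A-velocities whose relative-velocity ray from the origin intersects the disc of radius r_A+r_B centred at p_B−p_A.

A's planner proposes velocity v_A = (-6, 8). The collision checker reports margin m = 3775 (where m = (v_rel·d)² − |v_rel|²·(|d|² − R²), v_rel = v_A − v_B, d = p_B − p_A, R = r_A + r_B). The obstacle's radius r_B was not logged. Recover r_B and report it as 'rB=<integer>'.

m = 3775
d = (8, -21);  v_rel = (-1, 7),  |v_rel|² = 50
v_rel×d = (-1)·(-21) − (7)·(8) = -35
since m = R²·50 − (-35)²:  R² = (1225 + 3775) / 50 = 100
R = √100 = 10  ⇒  r_B = 10 − 7 = 3

rB=3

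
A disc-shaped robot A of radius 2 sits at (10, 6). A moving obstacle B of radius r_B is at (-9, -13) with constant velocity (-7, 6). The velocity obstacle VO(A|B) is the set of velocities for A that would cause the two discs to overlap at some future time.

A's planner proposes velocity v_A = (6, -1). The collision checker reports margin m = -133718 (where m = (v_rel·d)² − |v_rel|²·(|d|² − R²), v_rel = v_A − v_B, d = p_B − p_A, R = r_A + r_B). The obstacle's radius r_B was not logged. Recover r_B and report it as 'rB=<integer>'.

m = -133718
d = (-19, -19);  v_rel = (13, -7),  |v_rel|² = 218
v_rel×d = (13)·(-19) − (-7)·(-19) = -380
since m = R²·218 − (-380)²:  R² = (144400 + -133718) / 218 = 49
R = √49 = 7  ⇒  r_B = 7 − 2 = 5

rB=5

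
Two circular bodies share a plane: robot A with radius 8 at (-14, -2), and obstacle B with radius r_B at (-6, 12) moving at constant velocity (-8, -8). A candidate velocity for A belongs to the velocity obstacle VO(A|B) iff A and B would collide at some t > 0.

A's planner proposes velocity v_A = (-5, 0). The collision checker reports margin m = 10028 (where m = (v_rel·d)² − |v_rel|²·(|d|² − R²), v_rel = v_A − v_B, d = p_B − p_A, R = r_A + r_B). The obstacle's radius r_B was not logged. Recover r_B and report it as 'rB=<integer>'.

m = 10028
d = (8, 14);  v_rel = (3, 8),  |v_rel|² = 73
v_rel×d = (3)·(14) − (8)·(8) = -22
since m = R²·73 − (-22)²:  R² = (484 + 10028) / 73 = 144
R = √144 = 12  ⇒  r_B = 12 − 8 = 4

rB=4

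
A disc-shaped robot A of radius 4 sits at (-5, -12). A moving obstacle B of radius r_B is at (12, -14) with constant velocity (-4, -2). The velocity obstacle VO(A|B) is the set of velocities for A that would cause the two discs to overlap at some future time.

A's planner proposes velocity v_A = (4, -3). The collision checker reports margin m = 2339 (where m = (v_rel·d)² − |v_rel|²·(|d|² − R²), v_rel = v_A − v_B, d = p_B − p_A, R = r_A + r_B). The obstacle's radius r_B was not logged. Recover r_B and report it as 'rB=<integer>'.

m = 2339
d = (17, -2);  v_rel = (8, -1),  |v_rel|² = 65
v_rel×d = (8)·(-2) − (-1)·(17) = 1
since m = R²·65 − 1²:  R² = (1 + 2339) / 65 = 36
R = √36 = 6  ⇒  r_B = 6 − 4 = 2

rB=2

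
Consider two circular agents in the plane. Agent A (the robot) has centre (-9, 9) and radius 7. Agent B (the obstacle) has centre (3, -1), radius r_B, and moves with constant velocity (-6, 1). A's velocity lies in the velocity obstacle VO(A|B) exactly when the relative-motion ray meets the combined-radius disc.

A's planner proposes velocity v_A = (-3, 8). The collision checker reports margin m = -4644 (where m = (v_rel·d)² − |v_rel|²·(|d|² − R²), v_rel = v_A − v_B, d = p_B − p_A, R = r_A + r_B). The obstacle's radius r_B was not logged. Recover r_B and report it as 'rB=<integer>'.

m = -4644
d = (12, -10);  v_rel = (3, 7),  |v_rel|² = 58
v_rel×d = (3)·(-10) − (7)·(12) = -114
since m = R²·58 − (-114)²:  R² = (12996 + -4644) / 58 = 144
R = √144 = 12  ⇒  r_B = 12 − 7 = 5

rB=5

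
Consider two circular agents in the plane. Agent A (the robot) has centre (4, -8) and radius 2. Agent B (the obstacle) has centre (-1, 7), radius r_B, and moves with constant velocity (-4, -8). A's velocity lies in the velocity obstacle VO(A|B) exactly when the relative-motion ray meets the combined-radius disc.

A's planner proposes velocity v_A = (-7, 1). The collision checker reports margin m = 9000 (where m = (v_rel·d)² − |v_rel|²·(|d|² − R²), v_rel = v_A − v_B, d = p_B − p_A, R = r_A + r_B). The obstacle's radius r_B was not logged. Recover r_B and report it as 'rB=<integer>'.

m = 9000
d = (-5, 15);  v_rel = (-3, 9),  |v_rel|² = 90
v_rel×d = (-3)·(15) − (9)·(-5) = 0
since m = R²·90 − 0²:  R² = (0 + 9000) / 90 = 100
R = √100 = 10  ⇒  r_B = 10 − 2 = 8

rB=8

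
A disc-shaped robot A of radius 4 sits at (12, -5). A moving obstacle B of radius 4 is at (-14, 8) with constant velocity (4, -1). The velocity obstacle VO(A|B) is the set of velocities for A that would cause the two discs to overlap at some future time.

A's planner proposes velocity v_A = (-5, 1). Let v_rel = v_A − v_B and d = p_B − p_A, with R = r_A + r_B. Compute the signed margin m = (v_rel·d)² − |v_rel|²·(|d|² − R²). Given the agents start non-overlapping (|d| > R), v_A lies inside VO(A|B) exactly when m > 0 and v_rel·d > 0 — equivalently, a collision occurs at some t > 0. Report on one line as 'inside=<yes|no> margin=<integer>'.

d = (-26, 13),  |d|² = 845;  R = 4+4 = 8,  c = 845−8² = 781
v_rel = (-9, 2),  |v_rel|² = 85;  v_rel·d = (-9)·(-26) + (2)·(13) = 260
85·t² − 520·t + 781 = 0  ⇒  m = 260² − 85·781 = 1215
m = 1215 > 0,  v_rel·d = 260 > 0  ⇒  inside

inside=yes margin=1215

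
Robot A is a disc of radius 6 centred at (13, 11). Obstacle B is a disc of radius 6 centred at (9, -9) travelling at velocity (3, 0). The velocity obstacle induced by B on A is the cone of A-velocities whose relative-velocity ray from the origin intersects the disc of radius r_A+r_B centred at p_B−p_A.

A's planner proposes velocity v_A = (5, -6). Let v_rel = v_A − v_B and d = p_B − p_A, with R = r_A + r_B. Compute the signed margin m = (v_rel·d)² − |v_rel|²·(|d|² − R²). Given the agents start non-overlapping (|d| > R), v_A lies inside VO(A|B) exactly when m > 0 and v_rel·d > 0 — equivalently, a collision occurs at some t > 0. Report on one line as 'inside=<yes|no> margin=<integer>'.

d = (-4, -20),  |d|² = 416;  R = 6+6 = 12,  c = 416−12² = 272
v_rel = (2, -6),  |v_rel|² = 40;  v_rel·d = (2)·(-4) + (-6)·(-20) = 112
40·t² − 224·t + 272 = 0  ⇒  m = 112² − 40·272 = 1664
m = 1664 > 0,  v_rel·d = 112 > 0  ⇒  inside

inside=yes margin=1664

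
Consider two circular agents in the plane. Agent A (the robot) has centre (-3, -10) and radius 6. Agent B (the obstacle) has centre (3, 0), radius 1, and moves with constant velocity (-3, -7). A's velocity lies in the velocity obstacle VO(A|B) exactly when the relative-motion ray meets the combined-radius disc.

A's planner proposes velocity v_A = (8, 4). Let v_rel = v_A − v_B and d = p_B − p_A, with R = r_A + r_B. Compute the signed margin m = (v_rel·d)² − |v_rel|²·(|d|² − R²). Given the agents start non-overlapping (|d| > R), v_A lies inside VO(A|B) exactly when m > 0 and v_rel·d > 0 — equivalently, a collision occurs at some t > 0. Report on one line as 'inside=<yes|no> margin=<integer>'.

d = (6, 10),  |d|² = 136;  R = 6+1 = 7,  c = 136−7² = 87
v_rel = (11, 11),  |v_rel|² = 242;  v_rel·d = (11)·(6) + (11)·(10) = 176
242·t² − 352·t + 87 = 0  ⇒  m = 176² − 242·87 = 9922
m = 9922 > 0,  v_rel·d = 176 > 0  ⇒  inside

inside=yes margin=9922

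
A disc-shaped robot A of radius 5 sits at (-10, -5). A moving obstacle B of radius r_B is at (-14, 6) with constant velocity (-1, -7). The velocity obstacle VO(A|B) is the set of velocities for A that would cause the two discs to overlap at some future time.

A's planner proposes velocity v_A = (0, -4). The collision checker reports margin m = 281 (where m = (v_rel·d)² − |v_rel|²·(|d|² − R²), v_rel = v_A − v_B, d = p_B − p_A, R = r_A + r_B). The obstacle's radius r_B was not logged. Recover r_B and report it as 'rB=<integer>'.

m = 281
d = (-4, 11);  v_rel = (1, 3),  |v_rel|² = 10
v_rel×d = (1)·(11) − (3)·(-4) = 23
since m = R²·10 − 23²:  R² = (529 + 281) / 10 = 81
R = √81 = 9  ⇒  r_B = 9 − 5 = 4

rB=4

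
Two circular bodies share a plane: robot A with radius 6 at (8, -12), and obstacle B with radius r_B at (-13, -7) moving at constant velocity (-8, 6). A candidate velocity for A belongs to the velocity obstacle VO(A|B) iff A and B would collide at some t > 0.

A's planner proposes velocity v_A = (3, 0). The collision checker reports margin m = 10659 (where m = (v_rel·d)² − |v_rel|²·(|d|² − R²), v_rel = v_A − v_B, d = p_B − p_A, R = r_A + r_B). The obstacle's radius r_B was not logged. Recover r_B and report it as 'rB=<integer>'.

m = 10659
d = (-21, 5);  v_rel = (11, -6),  |v_rel|² = 157
v_rel×d = (11)·(5) − (-6)·(-21) = -71
since m = R²·157 − (-71)²:  R² = (5041 + 10659) / 157 = 100
R = √100 = 10  ⇒  r_B = 10 − 6 = 4

rB=4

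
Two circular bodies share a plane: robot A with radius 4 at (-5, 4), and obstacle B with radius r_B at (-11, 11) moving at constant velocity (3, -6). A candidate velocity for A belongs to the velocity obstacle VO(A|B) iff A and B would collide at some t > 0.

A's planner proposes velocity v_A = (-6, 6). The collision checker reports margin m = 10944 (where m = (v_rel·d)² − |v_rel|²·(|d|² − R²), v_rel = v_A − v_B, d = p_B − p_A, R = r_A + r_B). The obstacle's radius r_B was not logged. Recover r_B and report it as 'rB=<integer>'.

m = 10944
d = (-6, 7);  v_rel = (-9, 12),  |v_rel|² = 225
v_rel×d = (-9)·(7) − (12)·(-6) = 9
since m = R²·225 − 9²:  R² = (81 + 10944) / 225 = 49
R = √49 = 7  ⇒  r_B = 7 − 4 = 3

rB=3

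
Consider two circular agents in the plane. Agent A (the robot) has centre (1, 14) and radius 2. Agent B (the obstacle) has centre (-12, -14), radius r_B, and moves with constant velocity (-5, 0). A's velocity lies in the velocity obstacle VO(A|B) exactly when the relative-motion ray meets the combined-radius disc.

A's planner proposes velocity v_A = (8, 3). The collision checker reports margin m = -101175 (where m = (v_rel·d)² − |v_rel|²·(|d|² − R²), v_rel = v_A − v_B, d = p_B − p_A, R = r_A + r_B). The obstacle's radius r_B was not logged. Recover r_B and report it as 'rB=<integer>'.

m = -101175
d = (-13, -28);  v_rel = (13, 3),  |v_rel|² = 178
v_rel×d = (13)·(-28) − (3)·(-13) = -325
since m = R²·178 − (-325)²:  R² = (105625 + -101175) / 178 = 25
R = √25 = 5  ⇒  r_B = 5 − 2 = 3

rB=3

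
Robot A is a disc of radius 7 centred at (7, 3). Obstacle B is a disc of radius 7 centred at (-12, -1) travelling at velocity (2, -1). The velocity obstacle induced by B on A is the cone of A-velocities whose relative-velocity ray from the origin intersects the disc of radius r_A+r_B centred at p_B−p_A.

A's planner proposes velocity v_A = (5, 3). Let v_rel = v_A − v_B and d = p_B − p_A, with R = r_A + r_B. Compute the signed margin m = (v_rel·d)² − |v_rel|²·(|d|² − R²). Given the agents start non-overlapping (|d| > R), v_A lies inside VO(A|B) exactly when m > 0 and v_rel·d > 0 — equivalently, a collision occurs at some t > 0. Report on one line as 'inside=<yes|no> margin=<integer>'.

d = (-19, -4),  |d|² = 377;  R = 7+7 = 14,  c = 377−14² = 181
v_rel = (3, 4),  |v_rel|² = 25;  v_rel·d = (3)·(-19) + (4)·(-4) = -73
25·t² + 146·t + 181 = 0  ⇒  m = (-73)² − 25·181 = 804
m = 804 > 0,  v_rel·d = -73 < 0  ⇒  outside

inside=no margin=804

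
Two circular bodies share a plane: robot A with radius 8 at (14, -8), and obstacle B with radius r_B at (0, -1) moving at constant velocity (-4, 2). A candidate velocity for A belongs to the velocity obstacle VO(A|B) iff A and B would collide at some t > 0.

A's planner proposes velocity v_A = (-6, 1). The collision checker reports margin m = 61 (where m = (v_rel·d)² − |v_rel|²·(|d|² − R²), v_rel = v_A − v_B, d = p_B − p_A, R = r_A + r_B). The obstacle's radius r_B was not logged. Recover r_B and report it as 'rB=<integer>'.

m = 61
d = (-14, 7);  v_rel = (-2, -1),  |v_rel|² = 5
v_rel×d = (-2)·(7) − (-1)·(-14) = -28
since m = R²·5 − (-28)²:  R² = (784 + 61) / 5 = 169
R = √169 = 13  ⇒  r_B = 13 − 8 = 5

rB=5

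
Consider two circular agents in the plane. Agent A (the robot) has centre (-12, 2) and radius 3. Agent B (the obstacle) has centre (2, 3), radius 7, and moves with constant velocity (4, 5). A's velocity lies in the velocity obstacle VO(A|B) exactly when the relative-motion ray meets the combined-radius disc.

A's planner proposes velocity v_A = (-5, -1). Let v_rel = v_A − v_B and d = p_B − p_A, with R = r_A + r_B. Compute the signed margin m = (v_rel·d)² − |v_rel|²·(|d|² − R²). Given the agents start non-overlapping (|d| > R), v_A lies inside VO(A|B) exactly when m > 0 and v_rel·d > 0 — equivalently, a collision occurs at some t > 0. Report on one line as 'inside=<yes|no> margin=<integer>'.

d = (14, 1),  |d|² = 197;  R = 3+7 = 10,  c = 197−10² = 97
v_rel = (-9, -6),  |v_rel|² = 117;  v_rel·d = (-9)·(14) + (-6)·(1) = -132
117·t² + 264·t + 97 = 0  ⇒  m = (-132)² − 117·97 = 6075
m = 6075 > 0,  v_rel·d = -132 < 0  ⇒  outside

inside=no margin=6075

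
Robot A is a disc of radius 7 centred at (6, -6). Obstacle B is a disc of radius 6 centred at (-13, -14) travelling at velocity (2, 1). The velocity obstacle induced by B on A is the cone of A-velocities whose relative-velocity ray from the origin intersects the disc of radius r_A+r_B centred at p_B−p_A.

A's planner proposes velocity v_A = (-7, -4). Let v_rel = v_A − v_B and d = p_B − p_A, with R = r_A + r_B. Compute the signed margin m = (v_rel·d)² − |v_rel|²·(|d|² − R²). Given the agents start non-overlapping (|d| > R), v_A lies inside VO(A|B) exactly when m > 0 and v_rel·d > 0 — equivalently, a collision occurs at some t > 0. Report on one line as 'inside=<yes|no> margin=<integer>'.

d = (-19, -8),  |d|² = 425;  R = 7+6 = 13,  c = 425−13² = 256
v_rel = (-9, -5),  |v_rel|² = 106;  v_rel·d = (-9)·(-19) + (-5)·(-8) = 211
106·t² − 422·t + 256 = 0  ⇒  m = 211² − 106·256 = 17385
m = 17385 > 0,  v_rel·d = 211 > 0  ⇒  inside

inside=yes margin=17385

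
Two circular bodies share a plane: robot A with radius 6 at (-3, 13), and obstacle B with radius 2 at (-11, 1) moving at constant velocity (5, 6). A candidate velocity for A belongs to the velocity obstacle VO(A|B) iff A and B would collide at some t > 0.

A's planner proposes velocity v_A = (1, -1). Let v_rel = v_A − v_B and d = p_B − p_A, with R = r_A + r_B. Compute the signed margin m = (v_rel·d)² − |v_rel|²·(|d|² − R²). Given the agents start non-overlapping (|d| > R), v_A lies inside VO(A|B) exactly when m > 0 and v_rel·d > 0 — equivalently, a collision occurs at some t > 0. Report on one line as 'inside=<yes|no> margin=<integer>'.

d = (-8, -12),  |d|² = 208;  R = 6+2 = 8,  c = 208−8² = 144
v_rel = (-4, -7),  |v_rel|² = 65;  v_rel·d = (-4)·(-8) + (-7)·(-12) = 116
65·t² − 232·t + 144 = 0  ⇒  m = 116² − 65·144 = 4096
m = 4096 > 0,  v_rel·d = 116 > 0  ⇒  inside

inside=yes margin=4096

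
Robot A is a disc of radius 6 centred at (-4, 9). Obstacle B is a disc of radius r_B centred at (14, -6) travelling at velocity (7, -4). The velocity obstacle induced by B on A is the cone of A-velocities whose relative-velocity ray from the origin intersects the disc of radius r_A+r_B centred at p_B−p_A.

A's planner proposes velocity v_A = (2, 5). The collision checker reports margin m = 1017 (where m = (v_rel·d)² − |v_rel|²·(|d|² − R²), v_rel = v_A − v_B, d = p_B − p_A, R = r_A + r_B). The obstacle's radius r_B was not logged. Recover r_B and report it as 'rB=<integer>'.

m = 1017
d = (18, -15);  v_rel = (-5, 9),  |v_rel|² = 106
v_rel×d = (-5)·(-15) − (9)·(18) = -87
since m = R²·106 − (-87)²:  R² = (7569 + 1017) / 106 = 81
R = √81 = 9  ⇒  r_B = 9 − 6 = 3

rB=3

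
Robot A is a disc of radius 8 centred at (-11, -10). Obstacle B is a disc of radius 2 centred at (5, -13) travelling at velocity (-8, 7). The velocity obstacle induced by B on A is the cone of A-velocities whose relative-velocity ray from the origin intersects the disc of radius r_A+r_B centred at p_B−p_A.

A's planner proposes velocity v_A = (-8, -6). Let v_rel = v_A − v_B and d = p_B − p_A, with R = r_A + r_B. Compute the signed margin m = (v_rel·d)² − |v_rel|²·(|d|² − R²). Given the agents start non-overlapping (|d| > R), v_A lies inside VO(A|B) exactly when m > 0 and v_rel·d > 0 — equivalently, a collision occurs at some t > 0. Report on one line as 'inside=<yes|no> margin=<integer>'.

d = (16, -3),  |d|² = 265;  R = 8+2 = 10,  c = 265−10² = 165
v_rel = (0, -13),  |v_rel|² = 169;  v_rel·d = (0)·(16) + (-13)·(-3) = 39
169·t² − 78·t + 165 = 0  ⇒  m = 39² − 169·165 = -26364
m = -26364 < 0,  v_rel·d = 39 > 0  ⇒  outside

inside=no margin=-26364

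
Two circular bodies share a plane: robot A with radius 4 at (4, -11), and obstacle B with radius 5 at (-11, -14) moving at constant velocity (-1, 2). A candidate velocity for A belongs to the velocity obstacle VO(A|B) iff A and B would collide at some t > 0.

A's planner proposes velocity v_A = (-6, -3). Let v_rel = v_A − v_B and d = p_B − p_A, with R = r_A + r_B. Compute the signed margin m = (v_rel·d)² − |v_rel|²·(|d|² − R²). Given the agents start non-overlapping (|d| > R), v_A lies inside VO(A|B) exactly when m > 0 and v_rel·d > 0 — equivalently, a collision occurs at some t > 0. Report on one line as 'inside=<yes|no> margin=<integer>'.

d = (-15, -3),  |d|² = 234;  R = 4+5 = 9,  c = 234−9² = 153
v_rel = (-5, -5),  |v_rel|² = 50;  v_rel·d = (-5)·(-15) + (-5)·(-3) = 90
50·t² − 180·t + 153 = 0  ⇒  m = 90² − 50·153 = 450
m = 450 > 0,  v_rel·d = 90 > 0  ⇒  inside

inside=yes margin=450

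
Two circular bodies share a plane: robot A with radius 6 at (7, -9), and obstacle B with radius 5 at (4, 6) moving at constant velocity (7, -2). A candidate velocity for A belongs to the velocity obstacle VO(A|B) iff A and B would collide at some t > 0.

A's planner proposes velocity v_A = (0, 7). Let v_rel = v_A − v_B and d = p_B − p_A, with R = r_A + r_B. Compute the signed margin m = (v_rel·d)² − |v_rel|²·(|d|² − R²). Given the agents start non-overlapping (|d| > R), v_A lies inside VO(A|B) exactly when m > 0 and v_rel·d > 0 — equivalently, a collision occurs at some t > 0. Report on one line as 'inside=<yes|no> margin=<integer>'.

d = (-3, 15),  |d|² = 234;  R = 6+5 = 11,  c = 234−11² = 113
v_rel = (-7, 9),  |v_rel|² = 130;  v_rel·d = (-7)·(-3) + (9)·(15) = 156
130·t² − 312·t + 113 = 0  ⇒  m = 156² − 130·113 = 9646
m = 9646 > 0,  v_rel·d = 156 > 0  ⇒  inside

inside=yes margin=9646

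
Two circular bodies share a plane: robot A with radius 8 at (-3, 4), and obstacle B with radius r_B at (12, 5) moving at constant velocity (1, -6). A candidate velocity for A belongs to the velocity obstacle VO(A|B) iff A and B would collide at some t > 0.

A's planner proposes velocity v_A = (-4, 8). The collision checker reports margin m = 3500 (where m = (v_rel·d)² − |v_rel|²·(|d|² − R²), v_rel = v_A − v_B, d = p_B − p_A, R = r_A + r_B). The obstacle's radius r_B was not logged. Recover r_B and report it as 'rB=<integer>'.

m = 3500
d = (15, 1);  v_rel = (-5, 14),  |v_rel|² = 221
v_rel×d = (-5)·(1) − (14)·(15) = -215
since m = R²·221 − (-215)²:  R² = (46225 + 3500) / 221 = 225
R = √225 = 15  ⇒  r_B = 15 − 8 = 7

rB=7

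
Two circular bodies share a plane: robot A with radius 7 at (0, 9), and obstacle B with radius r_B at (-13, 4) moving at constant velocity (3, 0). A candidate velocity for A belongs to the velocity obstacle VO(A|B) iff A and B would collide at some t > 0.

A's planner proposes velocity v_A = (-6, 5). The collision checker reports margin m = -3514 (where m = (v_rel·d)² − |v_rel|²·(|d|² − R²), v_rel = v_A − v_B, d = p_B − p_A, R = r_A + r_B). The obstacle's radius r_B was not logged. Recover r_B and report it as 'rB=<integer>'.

m = -3514
d = (-13, -5);  v_rel = (-9, 5),  |v_rel|² = 106
v_rel×d = (-9)·(-5) − (5)·(-13) = 110
since m = R²·106 − 110²:  R² = (12100 + -3514) / 106 = 81
R = √81 = 9  ⇒  r_B = 9 − 7 = 2

rB=2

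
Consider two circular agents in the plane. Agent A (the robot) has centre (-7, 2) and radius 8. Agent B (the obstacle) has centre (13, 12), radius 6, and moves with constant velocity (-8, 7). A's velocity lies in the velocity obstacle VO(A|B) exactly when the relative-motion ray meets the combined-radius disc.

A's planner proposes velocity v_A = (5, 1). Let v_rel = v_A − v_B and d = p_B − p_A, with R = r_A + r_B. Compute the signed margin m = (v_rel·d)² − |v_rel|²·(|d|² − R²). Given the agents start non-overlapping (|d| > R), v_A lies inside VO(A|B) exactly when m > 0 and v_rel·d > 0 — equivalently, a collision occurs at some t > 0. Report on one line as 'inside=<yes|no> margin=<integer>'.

d = (20, 10),  |d|² = 500;  R = 8+6 = 14,  c = 500−14² = 304
v_rel = (13, -6),  |v_rel|² = 205;  v_rel·d = (13)·(20) + (-6)·(10) = 200
205·t² − 400·t + 304 = 0  ⇒  m = 200² − 205·304 = -22320
m = -22320 < 0,  v_rel·d = 200 > 0  ⇒  outside

inside=no margin=-22320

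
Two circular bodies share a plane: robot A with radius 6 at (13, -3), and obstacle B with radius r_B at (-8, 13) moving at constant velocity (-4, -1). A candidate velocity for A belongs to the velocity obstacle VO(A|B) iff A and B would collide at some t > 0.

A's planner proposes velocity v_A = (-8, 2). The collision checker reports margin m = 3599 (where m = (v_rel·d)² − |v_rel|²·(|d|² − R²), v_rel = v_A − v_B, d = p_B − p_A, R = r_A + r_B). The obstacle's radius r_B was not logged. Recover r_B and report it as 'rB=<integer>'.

m = 3599
d = (-21, 16);  v_rel = (-4, 3),  |v_rel|² = 25
v_rel×d = (-4)·(16) − (3)·(-21) = -1
since m = R²·25 − (-1)²:  R² = (1 + 3599) / 25 = 144
R = √144 = 12  ⇒  r_B = 12 − 6 = 6

rB=6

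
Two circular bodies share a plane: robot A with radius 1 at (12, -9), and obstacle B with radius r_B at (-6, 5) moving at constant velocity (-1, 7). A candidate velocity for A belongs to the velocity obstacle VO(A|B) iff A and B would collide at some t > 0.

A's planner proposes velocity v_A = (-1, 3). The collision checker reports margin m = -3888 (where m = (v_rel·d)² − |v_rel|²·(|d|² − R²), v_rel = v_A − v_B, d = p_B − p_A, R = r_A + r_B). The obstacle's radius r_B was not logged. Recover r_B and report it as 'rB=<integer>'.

m = -3888
d = (-18, 14);  v_rel = (0, -4),  |v_rel|² = 16
v_rel×d = (0)·(14) − (-4)·(-18) = -72
since m = R²·16 − (-72)²:  R² = (5184 + -3888) / 16 = 81
R = √81 = 9  ⇒  r_B = 9 − 1 = 8

rB=8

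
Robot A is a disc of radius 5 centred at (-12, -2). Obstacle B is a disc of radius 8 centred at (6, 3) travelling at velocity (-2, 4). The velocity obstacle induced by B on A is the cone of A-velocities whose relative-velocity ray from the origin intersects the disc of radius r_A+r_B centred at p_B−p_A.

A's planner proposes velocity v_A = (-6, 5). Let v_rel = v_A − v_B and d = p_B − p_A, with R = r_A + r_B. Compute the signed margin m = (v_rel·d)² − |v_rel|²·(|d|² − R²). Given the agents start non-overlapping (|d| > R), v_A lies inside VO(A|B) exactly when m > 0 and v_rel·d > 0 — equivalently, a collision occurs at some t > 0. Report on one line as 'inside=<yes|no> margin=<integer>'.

d = (18, 5),  |d|² = 349;  R = 5+8 = 13,  c = 349−13² = 180
v_rel = (-4, 1),  |v_rel|² = 17;  v_rel·d = (-4)·(18) + (1)·(5) = -67
17·t² + 134·t + 180 = 0  ⇒  m = (-67)² − 17·180 = 1429
m = 1429 > 0,  v_rel·d = -67 < 0  ⇒  outside

inside=no margin=1429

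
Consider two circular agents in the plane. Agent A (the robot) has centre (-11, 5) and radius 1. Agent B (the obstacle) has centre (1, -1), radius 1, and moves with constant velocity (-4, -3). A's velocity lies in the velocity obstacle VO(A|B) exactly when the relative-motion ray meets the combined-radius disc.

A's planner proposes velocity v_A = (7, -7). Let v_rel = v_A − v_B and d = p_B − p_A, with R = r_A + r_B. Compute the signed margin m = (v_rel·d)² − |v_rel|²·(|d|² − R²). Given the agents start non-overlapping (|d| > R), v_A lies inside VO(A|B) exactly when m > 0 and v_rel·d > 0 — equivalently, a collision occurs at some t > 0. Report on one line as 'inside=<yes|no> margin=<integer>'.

d = (12, -6),  |d|² = 180;  R = 1+1 = 2,  c = 180−2² = 176
v_rel = (11, -4),  |v_rel|² = 137;  v_rel·d = (11)·(12) + (-4)·(-6) = 156
137·t² − 312·t + 176 = 0  ⇒  m = 156² − 137·176 = 224
m = 224 > 0,  v_rel·d = 156 > 0  ⇒  inside

inside=yes margin=224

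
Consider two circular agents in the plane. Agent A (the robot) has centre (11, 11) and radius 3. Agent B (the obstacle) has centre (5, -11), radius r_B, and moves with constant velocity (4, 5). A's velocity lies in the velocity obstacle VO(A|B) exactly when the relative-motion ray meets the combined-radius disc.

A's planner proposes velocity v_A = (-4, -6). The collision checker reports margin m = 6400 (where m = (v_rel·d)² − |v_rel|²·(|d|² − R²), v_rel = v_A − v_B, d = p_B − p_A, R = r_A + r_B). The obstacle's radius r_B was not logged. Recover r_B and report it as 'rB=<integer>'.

m = 6400
d = (-6, -22);  v_rel = (-8, -11),  |v_rel|² = 185
v_rel×d = (-8)·(-22) − (-11)·(-6) = 110
since m = R²·185 − 110²:  R² = (12100 + 6400) / 185 = 100
R = √100 = 10  ⇒  r_B = 10 − 3 = 7

rB=7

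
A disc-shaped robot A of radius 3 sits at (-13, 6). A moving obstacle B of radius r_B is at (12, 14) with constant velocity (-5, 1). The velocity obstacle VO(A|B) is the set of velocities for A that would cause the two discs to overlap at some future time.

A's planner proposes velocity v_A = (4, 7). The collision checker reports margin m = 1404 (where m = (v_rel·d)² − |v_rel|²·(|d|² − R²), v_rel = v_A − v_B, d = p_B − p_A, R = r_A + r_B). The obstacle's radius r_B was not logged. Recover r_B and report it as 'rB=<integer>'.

m = 1404
d = (25, 8);  v_rel = (9, 6),  |v_rel|² = 117
v_rel×d = (9)·(8) − (6)·(25) = -78
since m = R²·117 − (-78)²:  R² = (6084 + 1404) / 117 = 64
R = √64 = 8  ⇒  r_B = 8 − 3 = 5

rB=5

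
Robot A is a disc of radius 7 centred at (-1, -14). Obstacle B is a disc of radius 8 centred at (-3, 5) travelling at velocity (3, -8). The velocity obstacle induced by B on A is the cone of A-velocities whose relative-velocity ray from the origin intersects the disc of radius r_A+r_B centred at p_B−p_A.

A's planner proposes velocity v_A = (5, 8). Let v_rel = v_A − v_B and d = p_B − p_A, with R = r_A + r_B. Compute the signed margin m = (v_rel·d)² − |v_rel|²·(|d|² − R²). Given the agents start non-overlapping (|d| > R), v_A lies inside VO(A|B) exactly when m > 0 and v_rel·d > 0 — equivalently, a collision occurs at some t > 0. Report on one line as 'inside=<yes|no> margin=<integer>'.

d = (-2, 19),  |d|² = 365;  R = 7+8 = 15,  c = 365−15² = 140
v_rel = (2, 16),  |v_rel|² = 260;  v_rel·d = (2)·(-2) + (16)·(19) = 300
260·t² − 600·t + 140 = 0  ⇒  m = 300² − 260·140 = 53600
m = 53600 > 0,  v_rel·d = 300 > 0  ⇒  inside

inside=yes margin=53600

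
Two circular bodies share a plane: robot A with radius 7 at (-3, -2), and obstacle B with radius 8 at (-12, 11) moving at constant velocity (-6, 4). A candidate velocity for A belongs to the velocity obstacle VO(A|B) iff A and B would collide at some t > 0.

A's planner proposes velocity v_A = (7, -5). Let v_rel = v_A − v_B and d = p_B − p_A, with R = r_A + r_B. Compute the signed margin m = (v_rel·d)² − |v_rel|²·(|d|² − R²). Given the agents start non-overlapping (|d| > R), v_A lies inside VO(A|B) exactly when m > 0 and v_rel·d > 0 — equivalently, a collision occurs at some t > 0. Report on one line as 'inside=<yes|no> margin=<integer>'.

d = (-9, 13),  |d|² = 250;  R = 7+8 = 15,  c = 250−15² = 25
v_rel = (13, -9),  |v_rel|² = 250;  v_rel·d = (13)·(-9) + (-9)·(13) = -234
250·t² + 468·t + 25 = 0  ⇒  m = (-234)² − 250·25 = 48506
m = 48506 > 0,  v_rel·d = -234 < 0  ⇒  outside

inside=no margin=48506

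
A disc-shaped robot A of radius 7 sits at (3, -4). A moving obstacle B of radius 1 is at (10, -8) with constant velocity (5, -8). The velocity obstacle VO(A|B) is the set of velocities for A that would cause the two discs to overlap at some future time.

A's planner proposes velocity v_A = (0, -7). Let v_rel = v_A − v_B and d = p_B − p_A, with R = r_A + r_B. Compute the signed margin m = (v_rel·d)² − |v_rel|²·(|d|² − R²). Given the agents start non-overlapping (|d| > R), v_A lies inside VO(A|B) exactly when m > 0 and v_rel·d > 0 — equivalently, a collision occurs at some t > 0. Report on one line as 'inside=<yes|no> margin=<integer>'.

d = (7, -4),  |d|² = 65;  R = 7+1 = 8,  c = 65−8² = 1
v_rel = (-5, 1),  |v_rel|² = 26;  v_rel·d = (-5)·(7) + (1)·(-4) = -39
26·t² + 78·t + 1 = 0  ⇒  m = (-39)² − 26·1 = 1495
m = 1495 > 0,  v_rel·d = -39 < 0  ⇒  outside

inside=no margin=1495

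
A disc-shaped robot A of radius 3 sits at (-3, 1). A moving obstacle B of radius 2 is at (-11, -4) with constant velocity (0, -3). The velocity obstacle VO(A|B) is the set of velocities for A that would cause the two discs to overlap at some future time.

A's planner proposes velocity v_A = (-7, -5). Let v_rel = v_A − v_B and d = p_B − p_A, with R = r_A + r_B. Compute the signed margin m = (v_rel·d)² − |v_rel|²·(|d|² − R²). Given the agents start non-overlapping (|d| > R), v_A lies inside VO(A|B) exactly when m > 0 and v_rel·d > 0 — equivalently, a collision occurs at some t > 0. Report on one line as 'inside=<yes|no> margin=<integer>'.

d = (-8, -5),  |d|² = 89;  R = 3+2 = 5,  c = 89−5² = 64
v_rel = (-7, -2),  |v_rel|² = 53;  v_rel·d = (-7)·(-8) + (-2)·(-5) = 66
53·t² − 132·t + 64 = 0  ⇒  m = 66² − 53·64 = 964
m = 964 > 0,  v_rel·d = 66 > 0  ⇒  inside

inside=yes margin=964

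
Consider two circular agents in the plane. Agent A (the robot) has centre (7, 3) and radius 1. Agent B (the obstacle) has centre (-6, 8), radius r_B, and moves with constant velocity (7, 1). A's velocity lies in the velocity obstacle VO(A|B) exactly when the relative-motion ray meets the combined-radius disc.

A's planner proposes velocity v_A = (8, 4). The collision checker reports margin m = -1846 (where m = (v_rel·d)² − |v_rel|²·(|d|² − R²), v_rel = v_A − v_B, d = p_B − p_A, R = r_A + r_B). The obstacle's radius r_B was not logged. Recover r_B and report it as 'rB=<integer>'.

m = -1846
d = (-13, 5);  v_rel = (1, 3),  |v_rel|² = 10
v_rel×d = (1)·(5) − (3)·(-13) = 44
since m = R²·10 − 44²:  R² = (1936 + -1846) / 10 = 9
R = √9 = 3  ⇒  r_B = 3 − 1 = 2

rB=2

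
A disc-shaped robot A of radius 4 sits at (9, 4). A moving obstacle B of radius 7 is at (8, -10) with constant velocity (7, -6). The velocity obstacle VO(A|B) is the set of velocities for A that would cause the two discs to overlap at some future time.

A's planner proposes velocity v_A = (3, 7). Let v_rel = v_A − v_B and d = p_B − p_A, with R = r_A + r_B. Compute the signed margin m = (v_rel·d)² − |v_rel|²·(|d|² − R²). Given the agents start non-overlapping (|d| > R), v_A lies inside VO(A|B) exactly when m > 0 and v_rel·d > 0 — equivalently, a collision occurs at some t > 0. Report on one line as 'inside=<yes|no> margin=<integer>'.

d = (-1, -14),  |d|² = 197;  R = 4+7 = 11,  c = 197−11² = 76
v_rel = (-4, 13),  |v_rel|² = 185;  v_rel·d = (-4)·(-1) + (13)·(-14) = -178
185·t² + 356·t + 76 = 0  ⇒  m = (-178)² − 185·76 = 17624
m = 17624 > 0,  v_rel·d = -178 < 0  ⇒  outside

inside=no margin=17624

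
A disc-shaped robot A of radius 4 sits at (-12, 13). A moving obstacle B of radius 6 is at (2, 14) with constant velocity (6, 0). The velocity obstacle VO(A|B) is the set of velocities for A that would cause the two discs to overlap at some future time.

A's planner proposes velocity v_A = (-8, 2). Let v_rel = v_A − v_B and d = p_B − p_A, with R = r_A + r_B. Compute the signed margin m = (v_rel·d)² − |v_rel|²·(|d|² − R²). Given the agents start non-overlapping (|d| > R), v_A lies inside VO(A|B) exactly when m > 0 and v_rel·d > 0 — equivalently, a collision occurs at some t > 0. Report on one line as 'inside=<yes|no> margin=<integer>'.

d = (14, 1),  |d|² = 197;  R = 4+6 = 10,  c = 197−10² = 97
v_rel = (-14, 2),  |v_rel|² = 200;  v_rel·d = (-14)·(14) + (2)·(1) = -194
200·t² + 388·t + 97 = 0  ⇒  m = (-194)² − 200·97 = 18236
m = 18236 > 0,  v_rel·d = -194 < 0  ⇒  outside

inside=no margin=18236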